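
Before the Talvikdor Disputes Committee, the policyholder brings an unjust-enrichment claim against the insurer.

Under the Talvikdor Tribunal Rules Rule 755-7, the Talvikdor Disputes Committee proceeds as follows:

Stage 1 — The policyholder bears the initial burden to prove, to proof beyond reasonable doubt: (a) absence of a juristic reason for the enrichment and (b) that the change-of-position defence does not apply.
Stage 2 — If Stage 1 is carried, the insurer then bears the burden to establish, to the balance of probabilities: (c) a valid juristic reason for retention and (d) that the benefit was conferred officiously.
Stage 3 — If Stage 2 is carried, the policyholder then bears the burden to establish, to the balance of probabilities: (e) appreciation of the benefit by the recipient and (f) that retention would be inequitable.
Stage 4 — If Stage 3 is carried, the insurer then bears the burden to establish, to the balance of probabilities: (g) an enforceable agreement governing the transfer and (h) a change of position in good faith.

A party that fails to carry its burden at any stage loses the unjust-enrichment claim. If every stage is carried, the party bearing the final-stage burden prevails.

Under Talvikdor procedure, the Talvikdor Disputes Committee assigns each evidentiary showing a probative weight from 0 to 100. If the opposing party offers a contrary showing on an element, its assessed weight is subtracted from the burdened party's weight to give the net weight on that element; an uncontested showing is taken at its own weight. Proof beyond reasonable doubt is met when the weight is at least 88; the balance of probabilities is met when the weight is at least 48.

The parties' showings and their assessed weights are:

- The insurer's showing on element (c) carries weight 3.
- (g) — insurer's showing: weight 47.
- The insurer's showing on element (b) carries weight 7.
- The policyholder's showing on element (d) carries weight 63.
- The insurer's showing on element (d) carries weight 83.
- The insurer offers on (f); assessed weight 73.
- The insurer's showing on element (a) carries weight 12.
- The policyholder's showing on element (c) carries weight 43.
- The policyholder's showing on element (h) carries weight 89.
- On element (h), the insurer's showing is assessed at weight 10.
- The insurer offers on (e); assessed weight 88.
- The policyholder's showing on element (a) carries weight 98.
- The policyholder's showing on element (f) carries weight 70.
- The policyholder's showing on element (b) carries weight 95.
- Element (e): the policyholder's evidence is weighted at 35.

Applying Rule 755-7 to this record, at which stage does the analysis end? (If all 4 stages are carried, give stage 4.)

stage 1

At Stage 1 the policyholder must meet proof beyond reasonable doubt (weight is at least 88): on (a) the weight is 98 less the opposing 12 gives net 86, < 88, so (a) does not meet the standard; on (b) the weight is 95 less the opposing 7 gives net 88, which does reach 88, so (b) meets the standard.
  The policyholder does not carry Stage 1.
So the insurer prevails.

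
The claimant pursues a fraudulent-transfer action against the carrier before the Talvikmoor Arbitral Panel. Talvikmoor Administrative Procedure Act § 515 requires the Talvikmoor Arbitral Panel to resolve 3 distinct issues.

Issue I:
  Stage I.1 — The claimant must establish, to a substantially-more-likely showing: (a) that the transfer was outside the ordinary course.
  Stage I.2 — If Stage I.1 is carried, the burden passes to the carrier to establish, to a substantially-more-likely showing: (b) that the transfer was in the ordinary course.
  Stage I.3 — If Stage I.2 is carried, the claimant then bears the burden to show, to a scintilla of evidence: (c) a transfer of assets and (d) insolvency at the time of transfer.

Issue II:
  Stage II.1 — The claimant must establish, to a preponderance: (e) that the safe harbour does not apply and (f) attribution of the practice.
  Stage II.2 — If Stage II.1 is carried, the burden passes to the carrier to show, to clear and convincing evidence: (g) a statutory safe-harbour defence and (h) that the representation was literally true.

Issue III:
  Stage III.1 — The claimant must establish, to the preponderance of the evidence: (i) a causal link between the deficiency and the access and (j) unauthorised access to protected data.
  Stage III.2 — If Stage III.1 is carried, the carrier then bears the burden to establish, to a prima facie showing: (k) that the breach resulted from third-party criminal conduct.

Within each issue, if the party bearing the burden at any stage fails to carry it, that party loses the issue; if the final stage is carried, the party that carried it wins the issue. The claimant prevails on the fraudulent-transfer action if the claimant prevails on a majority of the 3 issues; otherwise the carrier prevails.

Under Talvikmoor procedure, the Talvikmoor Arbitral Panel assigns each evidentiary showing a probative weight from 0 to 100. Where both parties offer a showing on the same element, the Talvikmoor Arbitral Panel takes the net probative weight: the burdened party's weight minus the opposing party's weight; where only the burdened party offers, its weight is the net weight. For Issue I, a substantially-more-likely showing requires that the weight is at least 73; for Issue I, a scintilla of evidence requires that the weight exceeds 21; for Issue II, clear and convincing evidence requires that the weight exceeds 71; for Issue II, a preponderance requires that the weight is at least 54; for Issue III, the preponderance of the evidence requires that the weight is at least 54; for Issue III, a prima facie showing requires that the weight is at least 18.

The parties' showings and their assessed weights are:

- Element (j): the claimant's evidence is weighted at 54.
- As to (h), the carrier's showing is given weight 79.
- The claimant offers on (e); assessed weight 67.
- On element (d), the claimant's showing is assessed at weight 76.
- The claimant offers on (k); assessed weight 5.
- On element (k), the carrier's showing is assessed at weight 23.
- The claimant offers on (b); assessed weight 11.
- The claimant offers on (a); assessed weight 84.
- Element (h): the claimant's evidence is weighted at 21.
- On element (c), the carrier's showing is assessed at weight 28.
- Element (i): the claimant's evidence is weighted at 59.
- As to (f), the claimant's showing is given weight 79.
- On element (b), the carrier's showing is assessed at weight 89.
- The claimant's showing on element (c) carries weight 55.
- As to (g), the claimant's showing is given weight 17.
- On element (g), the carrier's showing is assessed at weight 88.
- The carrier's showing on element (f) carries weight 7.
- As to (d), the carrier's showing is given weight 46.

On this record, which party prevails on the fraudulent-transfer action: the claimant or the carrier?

— Issue I —
Stage I.1 (claimant, a substantially-more-likely showing, weight is at least 73): (a) 84 ≥ 73 — meets.
  Stage I.1 carried; the burden shifts to the carrier.
Stage I.2 (carrier, a substantially-more-likely showing, weight is at least 73): (b) net 89−11=78 ≥ 73 — meets.
  Stage I.2 carried; the burden shifts to the claimant.
Stage I.3 (claimant, a scintilla of evidence, weight exceeds 21): (c) net 55−28=27 > 21 — meets; (d) net 76−46=30 > 21 — meets.
  All elements met at the final stage.
With every stage satisfied, the claimant prevails on this issue.
— Issue II —
At Stage II.1 the claimant must meet a preponderance (weight is at least 54): on (e) the weight is 67, which does reach 54, so (e) meets the standard; on (f) the weight is 79 less the opposing 7 gives net 72, which does reach 54, so (f) meets the standard.
  The claimant carries Stage II.1; the carrier now bears the burden.
At Stage II.2 the carrier must meet clear and convincing evidence (weight exceeds 71): on (g) the weight is 88 less the opposing 17 gives net 71, ≤ 71, so (g) does not meet the standard; on (h) the weight is 79 less the opposing 21 gives net 58, ≤ 71, so (h) does not meet the standard.
  Not every element is met, so the carrier fails to carry Stage II.2.
The analysis ends at Stage II.2; the claimant prevails on this issue.
— Issue III —
At Stage III.1 the claimant must meet the preponderance of the evidence (weight is at least 54): on (i) the weight is 59, ≥ 54, so (i) meets the standard; on (j) the weight is 54, which does reach 54, so (j) meets the standard.
  Stage III.1 is satisfied; the onus moves to the carrier.
At Stage III.2 the carrier must meet a prima facie showing (weight is at least 18): on (k) the weight is 23 less the opposing 5 gives net 18, ≥ 18, so (k) meets the standard.
  The carrier carries the last stage.
With every stage satisfied, the carrier prevails on this issue.
Per-issue: Issue I → claimant; Issue II → claimant; Issue III → carrier. The claimant must prevail on a majority of issues; overall, the claimant prevails.

claimant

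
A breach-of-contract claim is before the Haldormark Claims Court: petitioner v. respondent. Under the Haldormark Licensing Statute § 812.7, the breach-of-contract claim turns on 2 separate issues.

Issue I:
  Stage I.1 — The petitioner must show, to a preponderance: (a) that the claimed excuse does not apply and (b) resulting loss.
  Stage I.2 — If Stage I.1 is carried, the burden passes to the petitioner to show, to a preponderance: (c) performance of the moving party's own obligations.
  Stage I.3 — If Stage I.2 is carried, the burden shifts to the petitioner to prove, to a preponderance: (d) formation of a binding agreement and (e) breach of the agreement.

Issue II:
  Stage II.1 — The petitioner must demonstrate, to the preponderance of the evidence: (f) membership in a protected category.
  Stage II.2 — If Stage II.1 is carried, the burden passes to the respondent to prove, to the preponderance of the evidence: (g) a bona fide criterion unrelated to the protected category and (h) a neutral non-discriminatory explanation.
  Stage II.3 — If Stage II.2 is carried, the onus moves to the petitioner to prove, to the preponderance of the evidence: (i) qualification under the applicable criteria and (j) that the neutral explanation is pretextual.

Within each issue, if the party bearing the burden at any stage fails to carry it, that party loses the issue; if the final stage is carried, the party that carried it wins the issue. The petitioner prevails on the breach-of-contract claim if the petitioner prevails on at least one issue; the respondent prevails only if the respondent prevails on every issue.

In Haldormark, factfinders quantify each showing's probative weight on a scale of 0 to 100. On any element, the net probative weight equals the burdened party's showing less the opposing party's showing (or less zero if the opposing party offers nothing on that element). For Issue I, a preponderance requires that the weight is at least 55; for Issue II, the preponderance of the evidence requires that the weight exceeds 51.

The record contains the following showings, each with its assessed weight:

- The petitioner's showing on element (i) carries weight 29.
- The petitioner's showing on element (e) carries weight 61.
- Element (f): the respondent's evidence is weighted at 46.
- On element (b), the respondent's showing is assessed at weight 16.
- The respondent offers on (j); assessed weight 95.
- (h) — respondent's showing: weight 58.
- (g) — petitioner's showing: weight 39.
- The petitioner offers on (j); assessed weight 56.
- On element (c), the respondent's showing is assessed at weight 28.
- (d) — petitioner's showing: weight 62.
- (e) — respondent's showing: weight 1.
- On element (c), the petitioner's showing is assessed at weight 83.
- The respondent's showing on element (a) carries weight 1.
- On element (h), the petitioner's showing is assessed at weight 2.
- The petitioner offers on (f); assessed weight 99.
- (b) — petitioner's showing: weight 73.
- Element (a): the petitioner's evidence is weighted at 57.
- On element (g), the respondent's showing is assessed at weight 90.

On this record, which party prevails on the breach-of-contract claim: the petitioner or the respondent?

— Issue I —
Stage I.1 — burden on petitioner; standard: a preponderance (weight is at least 55).
    (a): 57 − 1 = 56 ≥ 55 [met]
    (b): 73 − 16 = 57 ≥ 55 [met]
  Stage I.1 carried; the burden remains with the petitioner.
Stage I.2 — burden on petitioner; standard: a preponderance (weight is at least 55).
    (c): 83 − 28 = 55 ≥ 55 [met]
  All elements met. The petitioner retains the burden for Stage I.3.
Stage I.3 — burden on petitioner; standard: a preponderance (weight is at least 55).
    (d): 62 ≥ 55 [met]
    (e): 61 − 1 = 60 ≥ 55 [met]
  The petitioner carries the last stage.
Every stage carried; the petitioner prevails on this issue.
— Issue II —
Stage II.1 — burden on petitioner; standard: the preponderance of the evidence (weight exceeds 51).
    (f): 99 − 46 = 53 > 51 [met]
  Stage II.1 carried; the burden shifts to the respondent.
Stage II.2 — burden on respondent; standard: the preponderance of the evidence (weight exceeds 51).
    (g): 90 − 39 = 51 ≤ 51 [not met]
    (h): 58 − 2 = 56 > 51 [met]
  Stage II.2 not carried; the respondent fails its burden.
The analysis ends at Stage II.2; the petitioner prevails on this issue.
Per-issue: Issue I → petitioner; Issue II → petitioner. The petitioner must prevail on at least one issue; overall, the petitioner prevails.

petitioner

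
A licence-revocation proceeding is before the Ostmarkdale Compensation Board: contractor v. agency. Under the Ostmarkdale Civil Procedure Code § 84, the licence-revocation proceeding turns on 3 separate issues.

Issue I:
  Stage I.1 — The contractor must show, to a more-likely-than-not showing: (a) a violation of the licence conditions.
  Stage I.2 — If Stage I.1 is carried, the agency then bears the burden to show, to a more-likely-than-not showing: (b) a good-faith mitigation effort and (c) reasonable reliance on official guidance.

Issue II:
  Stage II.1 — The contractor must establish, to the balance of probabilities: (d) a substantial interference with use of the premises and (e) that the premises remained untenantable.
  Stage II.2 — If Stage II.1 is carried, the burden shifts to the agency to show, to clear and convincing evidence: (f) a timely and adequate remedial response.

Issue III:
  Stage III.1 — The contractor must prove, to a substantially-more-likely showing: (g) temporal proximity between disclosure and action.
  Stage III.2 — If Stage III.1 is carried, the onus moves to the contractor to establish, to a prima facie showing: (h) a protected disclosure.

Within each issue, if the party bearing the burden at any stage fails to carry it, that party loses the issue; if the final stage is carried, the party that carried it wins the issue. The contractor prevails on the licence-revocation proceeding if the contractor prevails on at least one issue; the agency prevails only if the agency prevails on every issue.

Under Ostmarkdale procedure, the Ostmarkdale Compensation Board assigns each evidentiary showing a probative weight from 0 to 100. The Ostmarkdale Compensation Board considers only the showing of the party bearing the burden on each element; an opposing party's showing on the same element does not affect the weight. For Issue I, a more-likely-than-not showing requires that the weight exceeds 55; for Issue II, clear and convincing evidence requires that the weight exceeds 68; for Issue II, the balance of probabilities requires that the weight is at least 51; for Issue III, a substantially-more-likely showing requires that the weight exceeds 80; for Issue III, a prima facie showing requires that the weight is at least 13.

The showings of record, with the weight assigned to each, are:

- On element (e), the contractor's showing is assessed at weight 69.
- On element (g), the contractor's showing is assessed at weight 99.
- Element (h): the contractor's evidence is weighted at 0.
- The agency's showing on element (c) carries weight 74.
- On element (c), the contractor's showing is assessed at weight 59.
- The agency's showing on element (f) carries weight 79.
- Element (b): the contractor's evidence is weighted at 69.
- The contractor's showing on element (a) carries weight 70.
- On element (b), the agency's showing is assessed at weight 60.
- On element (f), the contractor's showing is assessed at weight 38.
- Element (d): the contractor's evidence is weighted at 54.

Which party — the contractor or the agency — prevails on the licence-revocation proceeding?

— Issue I —
Stage I.1 (contractor, a more-likely-than-not showing, weight exceeds 55): (a) 70 > 55 — meets.
  The contractor carries Stage I.1; the agency now bears the burden.
Stage I.2 (agency, a more-likely-than-not showing, weight exceeds 55): (b) 60 (contractor's 69 disregarded) > 55 — meets; (c) 74 (contractor's 59 disregarded) > 55 — meets.
  The agency carries the last stage.
All stages carried — the agency prevails on this issue.
— Issue II —
Stage II.1 — burden on contractor; standard: the balance of probabilities (weight is at least 51).
    (d): 54 ≥ 51 [met]
    (e): 69 ≥ 51 [met]
  The contractor carries Stage II.1; the agency now bears the burden.
Stage II.2 — burden on agency; standard: clear and convincing evidence (weight exceeds 68).
    (f): 79 (contractor's 38 disregarded) > 68 [met]
  All elements met at the final stage.
With every stage satisfied, the agency prevails on this issue.
— Issue III —
At Stage III.1 the contractor must meet a substantially-more-likely showing (weight exceeds 80): on (g) the weight is 99, > 80, so (g) meets the standard.
  Stage III.1 carried; the burden remains with the contractor.
At Stage III.2 the contractor must meet a prima facie showing (weight is at least 13): on (h) the weight is 0, < 13, so (h) does not meet the standard.
  The contractor does not carry Stage III.2.
So the agency prevails on this issue.
Per-issue: Issue I → agency; Issue II → agency; Issue III → agency. The contractor must prevail on at least one issue; overall, the agency prevails.

agency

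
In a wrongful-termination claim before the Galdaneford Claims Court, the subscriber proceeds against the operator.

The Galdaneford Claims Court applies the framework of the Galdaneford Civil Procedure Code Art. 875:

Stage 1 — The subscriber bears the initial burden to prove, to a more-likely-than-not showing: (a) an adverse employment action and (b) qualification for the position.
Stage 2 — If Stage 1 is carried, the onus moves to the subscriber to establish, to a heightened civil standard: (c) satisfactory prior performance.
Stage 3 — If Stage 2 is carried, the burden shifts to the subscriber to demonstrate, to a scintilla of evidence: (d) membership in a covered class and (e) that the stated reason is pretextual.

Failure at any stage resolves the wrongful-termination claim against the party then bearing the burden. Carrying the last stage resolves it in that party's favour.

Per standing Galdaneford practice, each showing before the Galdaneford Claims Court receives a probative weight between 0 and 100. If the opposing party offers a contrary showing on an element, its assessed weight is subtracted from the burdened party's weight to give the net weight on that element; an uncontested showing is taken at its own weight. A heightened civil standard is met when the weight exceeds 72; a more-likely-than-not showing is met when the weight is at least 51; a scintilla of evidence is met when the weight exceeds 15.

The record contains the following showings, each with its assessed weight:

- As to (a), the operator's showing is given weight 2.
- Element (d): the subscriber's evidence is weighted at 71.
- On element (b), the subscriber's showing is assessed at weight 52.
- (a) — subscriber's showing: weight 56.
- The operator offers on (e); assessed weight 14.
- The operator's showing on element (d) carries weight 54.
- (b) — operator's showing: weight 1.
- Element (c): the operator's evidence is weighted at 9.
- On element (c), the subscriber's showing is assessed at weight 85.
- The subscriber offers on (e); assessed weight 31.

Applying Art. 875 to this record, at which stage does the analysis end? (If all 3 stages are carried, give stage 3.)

stage 3

Stage 1 (subscriber, a more-likely-than-not showing, weight is at least 51): (a) net 56−2=54 ≥ 51 — meets; (b) net 52−1=51 ≥ 51 — meets.
  All elements met. The subscriber retains the burden for Stage 2.
Stage 2 (subscriber, a heightened civil standard, weight exceeds 72): (c) net 85−9=76 > 72 — meets.
  Stage 2 is satisfied; the subscriber continues to bear the burden.
Stage 3 (subscriber, a scintilla of evidence, weight exceeds 15): (d) net 71−54=17 > 15 — meets; (e) net 31−14=17 > 15 — meets.
  Stage 3 carried; the final stage is satisfied.
With every stage satisfied, the subscriber prevails.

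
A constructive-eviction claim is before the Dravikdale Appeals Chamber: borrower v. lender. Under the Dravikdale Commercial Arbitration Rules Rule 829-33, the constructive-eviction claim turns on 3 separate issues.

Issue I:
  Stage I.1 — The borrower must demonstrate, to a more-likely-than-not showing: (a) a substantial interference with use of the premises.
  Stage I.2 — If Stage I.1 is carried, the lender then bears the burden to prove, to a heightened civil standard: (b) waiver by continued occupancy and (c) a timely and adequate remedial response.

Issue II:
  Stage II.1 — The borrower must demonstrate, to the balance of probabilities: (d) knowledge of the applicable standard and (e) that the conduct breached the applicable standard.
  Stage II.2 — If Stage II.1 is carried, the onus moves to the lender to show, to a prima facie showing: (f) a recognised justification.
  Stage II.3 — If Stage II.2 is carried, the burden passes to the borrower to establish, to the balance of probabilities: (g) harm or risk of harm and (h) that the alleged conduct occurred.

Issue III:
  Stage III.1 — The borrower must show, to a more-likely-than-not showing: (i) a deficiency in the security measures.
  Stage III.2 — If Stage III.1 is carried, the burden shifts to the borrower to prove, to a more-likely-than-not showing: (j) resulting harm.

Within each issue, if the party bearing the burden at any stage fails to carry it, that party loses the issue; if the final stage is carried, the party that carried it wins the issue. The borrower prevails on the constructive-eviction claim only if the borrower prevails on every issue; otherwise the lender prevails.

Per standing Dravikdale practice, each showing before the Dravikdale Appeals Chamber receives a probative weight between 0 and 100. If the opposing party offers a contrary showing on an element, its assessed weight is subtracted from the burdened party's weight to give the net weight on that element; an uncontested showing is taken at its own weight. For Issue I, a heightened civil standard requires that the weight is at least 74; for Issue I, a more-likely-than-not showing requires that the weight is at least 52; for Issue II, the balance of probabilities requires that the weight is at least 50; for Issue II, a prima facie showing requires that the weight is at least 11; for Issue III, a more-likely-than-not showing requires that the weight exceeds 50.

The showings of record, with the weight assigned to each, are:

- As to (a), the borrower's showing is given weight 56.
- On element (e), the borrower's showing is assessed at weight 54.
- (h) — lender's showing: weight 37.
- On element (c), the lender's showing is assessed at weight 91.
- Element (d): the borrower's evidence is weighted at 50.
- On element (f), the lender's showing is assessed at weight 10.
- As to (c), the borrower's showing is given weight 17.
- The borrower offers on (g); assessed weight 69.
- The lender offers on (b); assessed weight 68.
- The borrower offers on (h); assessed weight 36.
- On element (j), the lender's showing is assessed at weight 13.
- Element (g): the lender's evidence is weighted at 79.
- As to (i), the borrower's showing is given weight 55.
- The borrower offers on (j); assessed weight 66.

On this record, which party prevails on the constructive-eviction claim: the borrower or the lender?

borrower

— Issue I —
Stage I.1 (borrower, a more-likely-than-not showing, weight is at least 52): (a) 56 ≥ 52 — meets.
  Stage I.1 is satisfied; the onus moves to the lender.
Stage I.2 (lender, a heightened civil standard, weight is at least 74): (b) 68 < 74 — fails; (c) net 91−17=74 ≥ 74 — meets.
  The lender does not carry Stage I.2.
So the borrower prevails on this issue.
— Issue II —
Stage II.1 (borrower, the balance of probabilities, weight is at least 50): (d) 50 ≥ 50 — meets; (e) 54 ≥ 50 — meets.
  All elements met. The burden passes to the lender.
Stage II.2 (lender, a prima facie showing, weight is at least 11): (f) 10 < 11 — fails.
  Stage II.2 not carried; the lender fails its burden.
The analysis ends at Stage II.2; the borrower prevails on this issue.
— Issue III —
Stage III.1 — burden on borrower; standard: a more-likely-than-not showing (weight exceeds 50).
    (i): 55 > 50 [met]
  All elements met. The borrower retains the burden for Stage III.2.
Stage III.2 — burden on borrower; standard: a more-likely-than-not showing (weight exceeds 50).
    (j): 66 − 13 = 53 > 50 [met]
  Stage III.2 carried; the final stage is satisfied.
With every stage satisfied, the borrower prevails on this issue.
Per-issue: Issue I → borrower; Issue II → borrower; Issue III → borrower. The borrower must prevail on every issue; overall, the borrower prevails.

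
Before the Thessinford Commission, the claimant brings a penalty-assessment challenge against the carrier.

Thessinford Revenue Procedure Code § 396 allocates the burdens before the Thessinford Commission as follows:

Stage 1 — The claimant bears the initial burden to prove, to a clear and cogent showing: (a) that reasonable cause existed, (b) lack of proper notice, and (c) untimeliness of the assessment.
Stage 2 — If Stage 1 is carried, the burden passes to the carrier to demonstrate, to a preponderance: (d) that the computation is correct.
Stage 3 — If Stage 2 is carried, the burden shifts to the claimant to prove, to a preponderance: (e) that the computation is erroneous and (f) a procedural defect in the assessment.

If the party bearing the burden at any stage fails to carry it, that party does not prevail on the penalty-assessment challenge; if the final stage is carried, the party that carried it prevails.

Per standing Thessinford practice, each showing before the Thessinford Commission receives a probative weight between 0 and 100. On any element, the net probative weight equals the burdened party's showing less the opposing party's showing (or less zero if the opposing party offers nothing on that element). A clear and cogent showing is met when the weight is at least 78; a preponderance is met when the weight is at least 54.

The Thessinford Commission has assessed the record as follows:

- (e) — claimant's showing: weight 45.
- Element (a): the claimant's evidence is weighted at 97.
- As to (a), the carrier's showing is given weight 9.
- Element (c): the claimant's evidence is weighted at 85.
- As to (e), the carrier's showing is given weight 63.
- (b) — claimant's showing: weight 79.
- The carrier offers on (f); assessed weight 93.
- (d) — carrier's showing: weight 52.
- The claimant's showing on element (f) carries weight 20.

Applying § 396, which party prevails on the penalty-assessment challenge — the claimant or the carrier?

claimant

Stage 1 (claimant, a clear and cogent showing, weight is at least 78): (a) net 97−9=88 ≥ 78 — meets; (b) 79 ≥ 78 — meets; (c) 85 ≥ 78 — meets.
  Stage 1 is satisfied; the onus moves to the carrier.
Stage 2 (carrier, a preponderance, weight is at least 54): (d) 52 < 54 — fails.
  Not every element is met, so the carrier fails to carry Stage 2.
The claimant prevails.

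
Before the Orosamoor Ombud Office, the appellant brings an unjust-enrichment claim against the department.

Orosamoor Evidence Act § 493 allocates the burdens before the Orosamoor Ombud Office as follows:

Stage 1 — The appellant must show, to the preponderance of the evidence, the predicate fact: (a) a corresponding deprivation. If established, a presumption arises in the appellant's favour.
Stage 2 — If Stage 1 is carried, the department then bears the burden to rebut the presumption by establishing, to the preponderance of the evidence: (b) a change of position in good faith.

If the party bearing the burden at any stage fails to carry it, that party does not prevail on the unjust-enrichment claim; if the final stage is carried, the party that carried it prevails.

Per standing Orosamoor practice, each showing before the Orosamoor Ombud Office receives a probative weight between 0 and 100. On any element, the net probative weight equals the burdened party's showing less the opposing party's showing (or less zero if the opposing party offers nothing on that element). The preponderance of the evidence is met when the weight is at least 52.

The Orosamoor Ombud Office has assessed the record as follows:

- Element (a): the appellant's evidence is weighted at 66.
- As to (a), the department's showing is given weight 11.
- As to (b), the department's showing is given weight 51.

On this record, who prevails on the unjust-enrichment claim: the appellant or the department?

Stage 1 — burden on appellant; standard: the preponderance of the evidence (weight is at least 52).
    (a): 66 − 11 = 55 ≥ 52 [met]
  Stage 1 carried; the burden shifts to the department.
Stage 2 — burden on department; standard: the preponderance of the evidence (weight is at least 52).
    (b): 51 < 52 [not met]
  Not every element is met, so the department fails to carry Stage 2.
The analysis ends at Stage 2; the appellant prevails.

appellant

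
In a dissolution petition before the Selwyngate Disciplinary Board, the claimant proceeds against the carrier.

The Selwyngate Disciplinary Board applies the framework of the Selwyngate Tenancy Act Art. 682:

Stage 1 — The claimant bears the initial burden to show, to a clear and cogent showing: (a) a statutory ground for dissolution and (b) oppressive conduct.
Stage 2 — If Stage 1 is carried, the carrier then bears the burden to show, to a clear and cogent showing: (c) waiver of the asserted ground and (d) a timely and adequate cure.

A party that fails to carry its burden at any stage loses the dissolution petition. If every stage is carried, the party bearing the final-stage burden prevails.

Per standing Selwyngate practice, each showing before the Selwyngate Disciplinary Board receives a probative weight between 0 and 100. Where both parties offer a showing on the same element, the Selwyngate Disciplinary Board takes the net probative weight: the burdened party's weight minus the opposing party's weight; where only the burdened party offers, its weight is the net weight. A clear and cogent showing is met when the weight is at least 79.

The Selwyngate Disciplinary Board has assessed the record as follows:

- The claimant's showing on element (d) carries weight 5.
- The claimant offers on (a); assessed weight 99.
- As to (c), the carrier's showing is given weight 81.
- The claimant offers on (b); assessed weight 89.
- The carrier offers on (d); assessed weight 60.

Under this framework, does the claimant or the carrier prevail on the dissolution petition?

Stage 1 — burden on claimant; standard: a clear and cogent showing (weight is at least 79).
    (a): 99 ≥ 79 [met]
    (b): 89 ≥ 79 [met]
  Stage 1 carried; the burden shifts to the carrier.
Stage 2 — burden on carrier; standard: a clear and cogent showing (weight is at least 79).
    (c): 81 ≥ 79 [met]
    (d): 60 − 5 = 55 < 79 [not met]
  Not every element is met, so the carrier fails to carry Stage 2.
The analysis ends at Stage 2; the claimant prevails.

claimant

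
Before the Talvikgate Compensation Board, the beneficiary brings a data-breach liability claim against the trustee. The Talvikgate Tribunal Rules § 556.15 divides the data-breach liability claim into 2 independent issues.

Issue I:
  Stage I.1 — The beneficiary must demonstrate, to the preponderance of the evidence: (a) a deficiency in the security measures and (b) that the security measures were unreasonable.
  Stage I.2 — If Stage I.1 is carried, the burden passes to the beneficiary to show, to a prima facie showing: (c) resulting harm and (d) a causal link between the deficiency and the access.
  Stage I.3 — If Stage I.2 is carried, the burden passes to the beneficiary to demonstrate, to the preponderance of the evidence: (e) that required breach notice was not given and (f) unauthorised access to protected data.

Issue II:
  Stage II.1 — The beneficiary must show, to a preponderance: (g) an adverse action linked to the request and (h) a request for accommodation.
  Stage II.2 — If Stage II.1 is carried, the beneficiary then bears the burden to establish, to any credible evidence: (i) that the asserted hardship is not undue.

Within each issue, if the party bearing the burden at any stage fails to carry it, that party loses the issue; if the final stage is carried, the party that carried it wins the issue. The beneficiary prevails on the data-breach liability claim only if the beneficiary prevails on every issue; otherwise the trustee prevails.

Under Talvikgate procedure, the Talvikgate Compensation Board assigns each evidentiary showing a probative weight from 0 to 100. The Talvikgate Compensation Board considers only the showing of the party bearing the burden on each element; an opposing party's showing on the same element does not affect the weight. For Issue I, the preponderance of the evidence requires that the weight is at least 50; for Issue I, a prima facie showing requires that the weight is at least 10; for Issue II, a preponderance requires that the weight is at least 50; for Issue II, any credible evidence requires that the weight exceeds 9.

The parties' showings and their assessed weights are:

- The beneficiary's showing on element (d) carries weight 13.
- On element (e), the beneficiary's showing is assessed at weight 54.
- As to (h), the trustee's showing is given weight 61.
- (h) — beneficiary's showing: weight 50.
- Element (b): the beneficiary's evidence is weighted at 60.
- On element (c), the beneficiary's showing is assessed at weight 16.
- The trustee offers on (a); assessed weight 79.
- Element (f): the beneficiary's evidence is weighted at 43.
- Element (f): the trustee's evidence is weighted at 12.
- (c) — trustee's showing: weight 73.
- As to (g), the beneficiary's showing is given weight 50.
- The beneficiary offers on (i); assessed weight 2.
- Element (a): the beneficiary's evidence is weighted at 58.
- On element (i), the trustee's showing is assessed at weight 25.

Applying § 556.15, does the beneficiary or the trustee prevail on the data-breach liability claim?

trustee

— Issue I —
Stage I.1 (beneficiary, the preponderance of the evidence, weight is at least 50): (a) 58 (trustee's 79 disregarded) ≥ 50 — meets; (b) 60 ≥ 50 — meets.
  All elements met. The beneficiary retains the burden for Stage I.2.
Stage I.2 (beneficiary, a prima facie showing, weight is at least 10): (c) 16 (trustee's 73 disregarded) ≥ 10 — meets; (d) 13 ≥ 10 — meets.
  Stage I.2 is satisfied; the beneficiary continues to bear the burden.
Stage I.3 (beneficiary, the preponderance of the evidence, weight is at least 50): (e) 54 ≥ 50 — meets; (f) 43 (trustee's 12 disregarded) < 50 — fails.
  Not every element is met, so the beneficiary fails to carry Stage I.3.
The analysis ends at Stage I.3; the trustee prevails on this issue.
— Issue II —
Stage II.1 — burden on beneficiary; standard: a preponderance (weight is at least 50).
    (g): 50 ≥ 50 [met]
    (h): 50 (trustee's 61 disregarded) ≥ 50 [met]
  Stage II.1 is satisfied; the beneficiary continues to bear the burden.
Stage II.2 — burden on beneficiary; standard: any credible evidence (weight exceeds 9).
    (i): 2 (trustee's 25 disregarded) ≤ 9 [not met]
  The beneficiary does not carry Stage II.2.
So the trustee prevails on this issue.
Per-issue: Issue I → trustee; Issue II → trustee. The beneficiary must prevail on every issue; overall, the trustee prevails.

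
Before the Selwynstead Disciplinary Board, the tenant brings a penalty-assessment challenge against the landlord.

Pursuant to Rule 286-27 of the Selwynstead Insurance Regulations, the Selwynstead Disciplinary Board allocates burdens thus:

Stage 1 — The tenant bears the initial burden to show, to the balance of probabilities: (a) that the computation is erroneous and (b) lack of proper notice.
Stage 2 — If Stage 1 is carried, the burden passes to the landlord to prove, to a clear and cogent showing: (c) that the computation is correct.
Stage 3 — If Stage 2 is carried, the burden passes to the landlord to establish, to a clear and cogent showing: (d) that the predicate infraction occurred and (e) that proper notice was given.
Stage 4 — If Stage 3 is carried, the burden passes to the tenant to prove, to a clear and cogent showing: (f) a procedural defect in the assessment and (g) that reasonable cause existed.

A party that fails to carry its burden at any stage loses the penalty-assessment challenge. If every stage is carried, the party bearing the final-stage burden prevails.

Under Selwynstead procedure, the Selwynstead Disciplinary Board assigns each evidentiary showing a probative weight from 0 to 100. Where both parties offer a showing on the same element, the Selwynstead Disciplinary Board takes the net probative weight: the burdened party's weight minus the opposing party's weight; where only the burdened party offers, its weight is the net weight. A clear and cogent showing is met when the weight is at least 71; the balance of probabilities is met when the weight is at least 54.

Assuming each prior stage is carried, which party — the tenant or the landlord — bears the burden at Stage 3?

landlord

Stage 3's rule assigns the burden to the landlord (to a clear and cogent showing).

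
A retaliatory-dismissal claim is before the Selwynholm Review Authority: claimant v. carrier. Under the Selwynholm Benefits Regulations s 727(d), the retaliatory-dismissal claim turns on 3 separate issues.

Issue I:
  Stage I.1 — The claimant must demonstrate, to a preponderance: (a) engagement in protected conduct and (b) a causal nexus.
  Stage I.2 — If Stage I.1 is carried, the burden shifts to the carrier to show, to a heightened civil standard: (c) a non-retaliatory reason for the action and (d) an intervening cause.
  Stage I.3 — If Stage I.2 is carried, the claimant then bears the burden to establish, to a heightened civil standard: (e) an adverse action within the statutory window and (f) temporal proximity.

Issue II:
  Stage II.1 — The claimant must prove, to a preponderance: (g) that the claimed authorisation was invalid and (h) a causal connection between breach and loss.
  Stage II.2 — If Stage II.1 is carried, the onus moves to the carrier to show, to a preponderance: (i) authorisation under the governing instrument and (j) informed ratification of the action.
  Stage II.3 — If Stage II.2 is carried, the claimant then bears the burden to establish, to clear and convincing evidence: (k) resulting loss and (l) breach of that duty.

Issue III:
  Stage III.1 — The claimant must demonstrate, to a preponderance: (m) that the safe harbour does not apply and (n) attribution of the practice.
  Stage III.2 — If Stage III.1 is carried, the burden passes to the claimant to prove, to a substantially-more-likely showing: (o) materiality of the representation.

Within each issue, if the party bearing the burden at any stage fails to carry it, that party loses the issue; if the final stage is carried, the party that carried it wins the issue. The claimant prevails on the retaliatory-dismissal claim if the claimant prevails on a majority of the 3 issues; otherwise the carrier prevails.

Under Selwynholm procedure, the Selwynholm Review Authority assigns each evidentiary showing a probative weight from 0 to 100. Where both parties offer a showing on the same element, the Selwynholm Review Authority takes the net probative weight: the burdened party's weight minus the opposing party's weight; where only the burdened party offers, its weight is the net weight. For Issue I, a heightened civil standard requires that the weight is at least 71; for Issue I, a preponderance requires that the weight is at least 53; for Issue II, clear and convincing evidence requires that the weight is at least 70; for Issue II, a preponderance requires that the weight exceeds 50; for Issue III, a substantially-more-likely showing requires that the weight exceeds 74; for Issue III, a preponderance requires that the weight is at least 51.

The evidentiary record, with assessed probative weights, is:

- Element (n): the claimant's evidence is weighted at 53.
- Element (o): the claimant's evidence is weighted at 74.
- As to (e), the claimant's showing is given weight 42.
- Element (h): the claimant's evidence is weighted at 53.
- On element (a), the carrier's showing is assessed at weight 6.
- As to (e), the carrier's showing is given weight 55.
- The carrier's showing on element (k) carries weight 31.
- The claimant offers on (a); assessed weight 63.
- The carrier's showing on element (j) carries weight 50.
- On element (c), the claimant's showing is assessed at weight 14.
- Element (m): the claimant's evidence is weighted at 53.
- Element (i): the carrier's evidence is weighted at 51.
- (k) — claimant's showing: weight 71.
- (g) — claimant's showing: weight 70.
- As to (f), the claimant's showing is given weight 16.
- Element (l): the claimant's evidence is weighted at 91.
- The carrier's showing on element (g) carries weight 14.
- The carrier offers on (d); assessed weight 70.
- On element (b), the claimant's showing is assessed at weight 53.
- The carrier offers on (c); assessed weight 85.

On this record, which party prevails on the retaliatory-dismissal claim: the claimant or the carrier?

claimant

— Issue I —
Stage I.1 (claimant, a preponderance, weight is at least 53): (a) net 63−6=57 ≥ 53 — meets; (b) 53 ≥ 53 — meets.
  The claimant carries Stage I.1; the carrier now bears the burden.
Stage I.2 (carrier, a heightened civil standard, weight is at least 71): (c) net 85−14=71 ≥ 71 — meets; (d) 70 < 71 — fails.
  Stage I.2 not carried; the carrier fails its burden.
So the claimant prevails on this issue.
— Issue II —
At Stage II.1 the claimant must meet a preponderance (weight exceeds 50): on (g) the weight is 70 less the opposing 14 gives net 56, > 50, so (g) meets the standard; on (h) the weight is 53, > 50, so (h) meets the standard.
  All elements met. The burden passes to the carrier.
At Stage II.2 the carrier must meet a preponderance (weight exceeds 50): on (i) the weight is 51, which does exceed 50, so (i) meets the standard; on (j) the weight is 50, which does not exceed 50, so (j) does not meet the standard.
  Stage II.2 not carried; the carrier fails its burden.
The claimant prevails on this issue.
— Issue III —
At Stage III.1 the claimant must meet a preponderance (weight is at least 51): on (m) the weight is 53, which does reach 51, so (m) meets the standard; on (n) the weight is 53, which does reach 51, so (n) meets the standard.
  Stage III.1 is satisfied; the claimant continues to bear the burden.
At Stage III.2 the claimant must meet a substantially-more-likely showing (weight exceeds 74): on (o) the weight is 74, ≤ 74, so (o) does not meet the standard.
  The claimant does not carry Stage III.2.
The carrier prevails on this issue.
Per-issue: Issue I → claimant; Issue II → claimant; Issue III → carrier. The claimant must prevail on a majority of issues; overall, the claimant prevails.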